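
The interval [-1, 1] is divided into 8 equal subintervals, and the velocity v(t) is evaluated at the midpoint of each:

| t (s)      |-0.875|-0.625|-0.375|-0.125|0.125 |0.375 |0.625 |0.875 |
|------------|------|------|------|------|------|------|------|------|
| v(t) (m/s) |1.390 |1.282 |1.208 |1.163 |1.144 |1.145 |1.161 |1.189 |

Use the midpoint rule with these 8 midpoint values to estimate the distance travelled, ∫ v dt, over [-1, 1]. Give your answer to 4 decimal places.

2.4205

h = 0.25, n = 8.
h·[y(m₁) + y(m₂) + y(m₃) + y(m₄) + y(m₅) + y(m₆) + y(m₇) + y(m₈)] = 0.25·(9.682) = 2.4205.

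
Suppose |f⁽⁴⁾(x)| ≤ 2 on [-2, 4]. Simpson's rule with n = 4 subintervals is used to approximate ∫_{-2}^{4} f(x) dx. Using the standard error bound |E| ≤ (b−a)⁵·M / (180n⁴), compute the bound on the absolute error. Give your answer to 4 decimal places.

|E| ≤ (6)⁵·2 / (180·4⁴) = 15552/46080 = 0.3375.

0.3375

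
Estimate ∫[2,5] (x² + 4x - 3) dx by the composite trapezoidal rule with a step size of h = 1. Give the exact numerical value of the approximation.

h = (5 − 2)/3 = 1.
Nodes x₀,…,x₃ = 2, 3, 4, 5.
f(x) = x² + 4x - 3: f₀=9, f₁=18, f₂=29, f₃=42.
(h/2)·[f₀ + 2f₁ + 2f₂ + f₃] = 0.5·(145) = 72.5.

72.5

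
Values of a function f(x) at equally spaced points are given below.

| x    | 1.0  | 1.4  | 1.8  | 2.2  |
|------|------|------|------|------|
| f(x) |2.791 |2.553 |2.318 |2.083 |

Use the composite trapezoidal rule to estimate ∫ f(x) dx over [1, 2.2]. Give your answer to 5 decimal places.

2.92320

h = 0.4, n = 3.
(h/2)·[y₀ + 2y₁ + 2y₂ + y₃] = 0.2·(14.616) = 2.92320.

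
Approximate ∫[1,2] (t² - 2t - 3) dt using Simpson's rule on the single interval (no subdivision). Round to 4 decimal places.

-3.6667

S = (b−a)/6 · [f(1) + 4f(1.5) + f(2)] = 0.166667·[(-4) + 4·(-3.75) + (-3)] = -3.6667.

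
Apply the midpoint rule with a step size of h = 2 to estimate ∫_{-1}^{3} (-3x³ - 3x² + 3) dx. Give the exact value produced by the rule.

-60

h = (3 − (-1))/2 = 2.
Midpoints m₁,…,m₂ = 0, 2.
f(m₁)=3, f(m₂)=-33.
h·[f(m₁) + f(m₂)] = 2·(-30) = -60.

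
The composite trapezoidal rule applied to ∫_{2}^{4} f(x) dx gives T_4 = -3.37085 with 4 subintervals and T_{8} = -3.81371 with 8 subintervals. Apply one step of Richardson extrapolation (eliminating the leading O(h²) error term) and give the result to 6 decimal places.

R = (4·T_{8} − T_4) / 3 = (4·(-3.81371) − (-3.37085))/3 = (-11.88399)/3 = -3.961330.

-3.961330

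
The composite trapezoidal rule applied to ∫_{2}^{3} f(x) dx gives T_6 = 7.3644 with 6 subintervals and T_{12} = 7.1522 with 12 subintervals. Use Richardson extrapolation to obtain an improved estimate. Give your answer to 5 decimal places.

R = (4·T_{12} − T_6) / 3 = (4·7.1522 − 7.3644)/3 = (21.2444)/3 = 7.08147.

7.08147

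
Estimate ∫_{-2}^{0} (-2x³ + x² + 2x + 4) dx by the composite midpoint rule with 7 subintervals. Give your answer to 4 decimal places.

h = (0 − (-2))/7 = 0.285714.
Midpoints m₁,…,m₇ = -1.857143, -1.571429, -1.285714, -1, -0.714286, -0.428571, -0.142857.
f(m₁)=16.545190, f(m₂)=11.087464, f(m₃)=7.332362, f(m₄)=5, f(m₅)=3.810496, f(m₆)=3.483965, f(m₇)=3.740525.
h·[f(m₁) + f(m₂) + f(m₃) + f(m₄) + f(m₅) + f(m₆) + f(m₇)] = 0.285714·(51) = 14.5714.

14.5714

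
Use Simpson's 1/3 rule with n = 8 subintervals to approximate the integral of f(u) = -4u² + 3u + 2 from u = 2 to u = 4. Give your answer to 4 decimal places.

h = (4 − 2)/8 = 0.25.
Nodes u₀,…,u₈ = 2, 2.25, 2.5, 2.75, 3, 3.25, 3.5, 3.75, 4.
f(u) = -4u² + 3u + 2: f₀=-8, f₁=-11.5, f₂=-15.5, f₃=-20, f₄=-25, f₅=-30.5, f₆=-36.5, f₇=-43, f₈=-50.
(h/3)·[f₀ + 4f₁ + 2f₂ + 4f₃ + 2f₄ + 4f₅ + 2f₆ + 4f₇ + f₈] = 0.083333·(-632) = -52.6667.

-52.6667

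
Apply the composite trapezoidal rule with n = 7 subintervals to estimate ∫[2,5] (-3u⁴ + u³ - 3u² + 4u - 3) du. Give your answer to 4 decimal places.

-1808.3409

h = (5 − 2)/7 = 0.428571.
Nodes u₀,…,u₇ = 2, 2.428571, 2.857143, 3.285714, 3.714286, 4.142857, 4.571429, 5.
f(u) = -3u⁴ + u³ - 3u² + 4u - 3: f₀=-47, f₁=-101.013744, f₂=-192.654311, f₃=-336.428155, f₄=-549.270721, f₅=-850.546439, f₆=-1262.048730, f₇=-1808.
(h/2)·[f₀ + 2f₁ + 2f₂ + 2f₃ + 2f₄ + 2f₅ + 2f₆ + f₇] = 0.214286·(-8438.924198) = -1808.3409.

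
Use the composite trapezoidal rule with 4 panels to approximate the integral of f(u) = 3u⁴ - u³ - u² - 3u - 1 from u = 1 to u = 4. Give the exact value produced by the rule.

h = (4 − 1)/4 = 0.75.
Nodes u₀,…,u₄ = 1, 1.75, 2.5, 3.25, 4.
f(u) = 3u⁴ - u³ - u² - 3u - 1: f₀=-3, f₁=13.46484375, f₂=86.8125, f₃=279.05859375, f₄=675.
(h/2)·[f₀ + 2f₁ + 2f₂ + 2f₃ + f₄] = 0.375·(1430.671875) = 536.501953125.

536.501953125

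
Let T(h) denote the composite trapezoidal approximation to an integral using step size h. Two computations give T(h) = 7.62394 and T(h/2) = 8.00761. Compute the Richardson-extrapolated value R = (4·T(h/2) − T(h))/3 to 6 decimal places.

8.135500

R = (4·T(h/2) − T(h)) / 3 = (4·8.00761 − 7.62394)/3 = (24.40650)/3 = 8.135500.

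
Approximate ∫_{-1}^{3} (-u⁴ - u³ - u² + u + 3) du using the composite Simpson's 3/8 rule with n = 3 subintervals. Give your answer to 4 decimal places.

-65.9259

h = (3 − (-1))/3 = 1.333333.
Nodes u₀,…,u₃ = -1, 0.333333, 1.666667, 3.
f(u) = -u⁴ - u³ - u² + u + 3: f₀=1, f₁=3.172840, f₂=-10.456790, f₃=-111.
(3h/8)·[f₀ + 3f₁ + 3f₂ + f₃] = 0.5·(-131.851852) = -65.9259.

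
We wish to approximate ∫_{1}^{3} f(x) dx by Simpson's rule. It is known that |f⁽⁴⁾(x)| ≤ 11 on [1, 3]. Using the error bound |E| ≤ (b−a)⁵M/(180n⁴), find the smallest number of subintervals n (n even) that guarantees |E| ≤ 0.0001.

12

Need 352/(180n⁴) ≤ 0.0001.
n⁴ ≥ 352/(180·0.0001) = 19555.6 ⇒ n ≥ 11.8254, so the smallest even n is 12. (n must be even for Simpson's rule.)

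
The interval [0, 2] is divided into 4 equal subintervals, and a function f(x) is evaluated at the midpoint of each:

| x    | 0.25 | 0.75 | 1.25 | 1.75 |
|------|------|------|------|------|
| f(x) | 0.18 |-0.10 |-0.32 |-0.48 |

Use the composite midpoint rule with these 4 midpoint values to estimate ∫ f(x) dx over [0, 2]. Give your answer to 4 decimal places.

-0.3600

h = 0.5, n = 4.
h·[y(m₁) + y(m₂) + y(m₃) + y(m₄)] = 0.5·(-0.72) = -0.3600.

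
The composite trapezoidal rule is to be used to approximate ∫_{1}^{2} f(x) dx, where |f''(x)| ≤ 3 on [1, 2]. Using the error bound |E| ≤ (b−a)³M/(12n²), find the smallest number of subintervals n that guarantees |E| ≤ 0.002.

12

Need 3/(12n²) ≤ 0.002.
n² ≥ 3/(12·0.002) = 125 ⇒ n ≥ 11.1803, so the smallest n is 12.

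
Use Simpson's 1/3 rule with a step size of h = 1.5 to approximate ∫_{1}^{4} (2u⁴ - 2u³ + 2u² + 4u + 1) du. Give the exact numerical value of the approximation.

360.75

h = (4 − 1)/2 = 1.5.
Nodes u₀,…,u₂ = 1, 2.5, 4.
f(u) = 2u⁴ - 2u³ + 2u² + 4u + 1: f₀=7, f₁=70.375, f₂=433.
(h/3)·[f₀ + 4f₁ + f₂] = 0.5·(721.5) = 360.75.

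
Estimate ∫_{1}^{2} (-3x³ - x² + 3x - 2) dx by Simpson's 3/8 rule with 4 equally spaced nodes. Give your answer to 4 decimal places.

-11.0833

h = (2 − 1)/3 = 0.333333.
Nodes x₀,…,x₃ = 1, 1.333333, 1.666667, 2.
f(x) = -3x³ - x² + 3x - 2: f₀=-3, f₁=-6.888889, f₂=-13.666667, f₃=-24.
(3h/8)·[f₀ + 3f₁ + 3f₂ + f₃] = 0.125·(-88.666667) = -11.0833.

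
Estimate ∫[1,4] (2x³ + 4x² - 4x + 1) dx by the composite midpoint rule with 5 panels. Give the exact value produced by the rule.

h = (4 − 1)/5 = 0.6.
Midpoints m₁,…,m₅ = 1.3, 1.9, 2.5, 3.1, 3.7.
f(m₁)=6.954, f(m₂)=21.558, f(m₃)=47.25, f(m₄)=86.622, f(m₅)=142.266.
h·[f(m₁) + f(m₂) + f(m₃) + f(m₄) + f(m₅)] = 0.6·(304.65) = 182.79.

182.79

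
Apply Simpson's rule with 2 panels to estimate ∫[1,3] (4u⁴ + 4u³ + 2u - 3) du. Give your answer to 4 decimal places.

276.6667

h = (3 − 1)/2 = 1.
Nodes u₀,…,u₂ = 1, 2, 3.
f(u) = 4u⁴ + 4u³ + 2u - 3: f₀=7, f₁=97, f₂=435.
(h/3)·[f₀ + 4f₁ + f₂] = 0.333333·(830) = 276.6667.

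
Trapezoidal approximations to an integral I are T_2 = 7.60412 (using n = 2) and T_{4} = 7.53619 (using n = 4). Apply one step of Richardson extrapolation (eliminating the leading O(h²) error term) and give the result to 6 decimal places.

R = (4·T_{4} − T_2) / 3 = (4·7.53619 − 7.60412)/3 = (22.54064)/3 = 7.513547.

7.513547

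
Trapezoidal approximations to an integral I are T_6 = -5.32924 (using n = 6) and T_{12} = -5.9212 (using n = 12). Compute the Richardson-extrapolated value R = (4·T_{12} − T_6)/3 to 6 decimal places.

R = (4·T_{12} − T_6) / 3 = (4·(-5.9212) − (-5.32924))/3 = (-18.35556)/3 = -6.118520.

-6.118520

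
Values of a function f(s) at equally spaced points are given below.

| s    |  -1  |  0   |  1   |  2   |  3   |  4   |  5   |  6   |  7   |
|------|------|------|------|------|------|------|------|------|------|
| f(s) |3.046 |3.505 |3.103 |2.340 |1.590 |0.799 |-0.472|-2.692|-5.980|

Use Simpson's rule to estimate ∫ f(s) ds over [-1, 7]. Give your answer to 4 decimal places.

h = 1, n = 8.
(h/3)·[y₀ + 4y₁ + 2y₂ + 4y₃ + 2y₄ + 4y₅ + 2y₆ + 4y₇ + y₈] = 0.333333·(21.316) = 7.1053.

7.1053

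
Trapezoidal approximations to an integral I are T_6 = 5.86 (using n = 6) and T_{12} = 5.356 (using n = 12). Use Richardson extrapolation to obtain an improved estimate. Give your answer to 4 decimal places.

R = (4·T_{12} − T_6) / 3 = (4·5.356 − 5.86)/3 = (15.564)/3 = 5.1880.

5.1880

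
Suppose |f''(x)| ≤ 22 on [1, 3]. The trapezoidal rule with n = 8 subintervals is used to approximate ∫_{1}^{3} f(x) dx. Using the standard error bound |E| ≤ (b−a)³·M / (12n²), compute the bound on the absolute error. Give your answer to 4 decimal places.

|E| ≤ (2)³·22 / (12·8²) = 176/768 = 0.2292.

0.2292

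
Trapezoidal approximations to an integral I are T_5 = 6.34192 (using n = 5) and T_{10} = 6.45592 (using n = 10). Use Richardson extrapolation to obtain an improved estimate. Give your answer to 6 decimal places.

R = (4·T_{10} − T_5) / 3 = (4·6.45592 − 6.34192)/3 = (19.48176)/3 = 6.493920.

6.493920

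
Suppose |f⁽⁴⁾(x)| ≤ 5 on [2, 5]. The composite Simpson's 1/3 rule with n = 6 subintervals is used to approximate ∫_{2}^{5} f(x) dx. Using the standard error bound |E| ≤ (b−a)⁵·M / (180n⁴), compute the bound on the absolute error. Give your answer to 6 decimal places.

|E| ≤ (3)⁵·5 / (180·6⁴) = 1215/233280 = 0.005208.

0.005208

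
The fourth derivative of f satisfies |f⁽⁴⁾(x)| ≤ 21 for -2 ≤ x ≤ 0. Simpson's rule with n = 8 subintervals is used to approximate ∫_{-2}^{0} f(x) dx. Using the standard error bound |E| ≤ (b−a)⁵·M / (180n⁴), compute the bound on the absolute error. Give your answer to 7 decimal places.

0.0009115

|E| ≤ (2)⁵·21 / (180·8⁴) = 672/737280 = 0.0009115.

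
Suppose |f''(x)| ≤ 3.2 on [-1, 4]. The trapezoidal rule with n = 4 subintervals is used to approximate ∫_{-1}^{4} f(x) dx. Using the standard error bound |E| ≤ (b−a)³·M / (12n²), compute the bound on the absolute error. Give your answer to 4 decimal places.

|E| ≤ (5)³·3.2 / (12·4²) = 400/192 = 2.0833.

2.0833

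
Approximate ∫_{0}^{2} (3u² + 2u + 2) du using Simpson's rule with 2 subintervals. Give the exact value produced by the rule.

h = (2 − 0)/2 = 1.
Nodes u₀,…,u₂ = 0, 1, 2.
f(u) = 3u² + 2u + 2: f₀=2, f₁=7, f₂=18.
(h/3)·[f₀ + 4f₁ + f₂] = 0.333333·(48) = 16.

16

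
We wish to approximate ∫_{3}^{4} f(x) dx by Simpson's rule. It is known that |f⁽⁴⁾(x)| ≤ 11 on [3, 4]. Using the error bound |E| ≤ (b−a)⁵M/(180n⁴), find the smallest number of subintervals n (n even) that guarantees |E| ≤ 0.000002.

14

Need 11/(180n⁴) ≤ 0.000002.
n⁴ ≥ 11/(180·0.000002) = 30555.6 ⇒ n ≥ 13.2213, so the smallest even n is 14. (n must be even for Simpson's rule.)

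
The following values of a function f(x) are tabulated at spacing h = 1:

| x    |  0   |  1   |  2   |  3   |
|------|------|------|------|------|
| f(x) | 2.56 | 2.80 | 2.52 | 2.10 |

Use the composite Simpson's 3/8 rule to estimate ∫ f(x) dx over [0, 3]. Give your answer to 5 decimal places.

7.73250

h = 1, n = 3.
(3h/8)·[y₀ + 3y₁ + 3y₂ + y₃] = 0.375·(20.62) = 7.73250.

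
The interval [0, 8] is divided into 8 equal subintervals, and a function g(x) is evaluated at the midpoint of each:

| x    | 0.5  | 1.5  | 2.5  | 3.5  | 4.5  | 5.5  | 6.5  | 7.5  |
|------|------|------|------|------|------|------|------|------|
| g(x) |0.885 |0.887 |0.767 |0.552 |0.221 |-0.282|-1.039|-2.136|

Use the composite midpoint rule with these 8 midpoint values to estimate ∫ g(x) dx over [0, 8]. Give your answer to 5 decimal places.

-0.14500

h = 1, n = 8.
h·[y(m₁) + y(m₂) + y(m₃) + y(m₄) + y(m₅) + y(m₆) + y(m₇) + y(m₈)] = 1·(-0.145) = -0.14500.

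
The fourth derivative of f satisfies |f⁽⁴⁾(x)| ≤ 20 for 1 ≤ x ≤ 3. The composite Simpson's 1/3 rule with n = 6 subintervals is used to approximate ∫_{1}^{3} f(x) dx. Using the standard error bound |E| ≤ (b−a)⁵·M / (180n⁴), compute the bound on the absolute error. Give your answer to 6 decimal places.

|E| ≤ (2)⁵·20 / (180·6⁴) = 640/233280 = 0.002743.

0.002743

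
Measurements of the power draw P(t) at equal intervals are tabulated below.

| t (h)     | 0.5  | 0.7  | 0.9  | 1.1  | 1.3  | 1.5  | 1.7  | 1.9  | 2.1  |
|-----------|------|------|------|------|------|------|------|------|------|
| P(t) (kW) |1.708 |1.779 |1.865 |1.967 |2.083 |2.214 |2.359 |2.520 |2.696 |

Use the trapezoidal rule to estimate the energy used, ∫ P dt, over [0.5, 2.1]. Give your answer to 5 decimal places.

h = 0.2, n = 8.
(h/2)·[y₀ + 2y₁ + 2y₂ + 2y₃ + 2y₄ + 2y₅ + 2y₆ + 2y₇ + y₈] = 0.1·(33.978) = 3.39780.

3.39780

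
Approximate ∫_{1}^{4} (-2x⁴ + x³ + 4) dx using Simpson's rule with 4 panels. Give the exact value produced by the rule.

-333.703125

h = (4 − 1)/4 = 0.75.
Nodes x₀,…,x₄ = 1, 1.75, 2.5, 3.25, 4.
f(x) = -2x⁴ + x³ + 4: f₀=3, f₁=-9.3984375, f₂=-58.5, f₃=-184.8046875, f₄=-444.
(h/3)·[f₀ + 4f₁ + 2f₂ + 4f₃ + f₄] = 0.25·(-1334.8125) = -333.703125.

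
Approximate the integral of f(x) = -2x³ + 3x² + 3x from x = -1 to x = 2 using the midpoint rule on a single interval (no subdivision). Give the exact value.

6

M = (b−a)·f(0.5) = 3·(2) = 6.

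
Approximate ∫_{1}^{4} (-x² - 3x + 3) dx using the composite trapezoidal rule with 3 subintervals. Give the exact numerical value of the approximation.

-35

h = (4 − 1)/3 = 1.
Nodes x₀,…,x₃ = 1, 2, 3, 4.
f(x) = -x² - 3x + 3: f₀=-1, f₁=-7, f₂=-15, f₃=-25.
(h/2)·[f₀ + 2f₁ + 2f₂ + f₃] = 0.5·(-70) = -35.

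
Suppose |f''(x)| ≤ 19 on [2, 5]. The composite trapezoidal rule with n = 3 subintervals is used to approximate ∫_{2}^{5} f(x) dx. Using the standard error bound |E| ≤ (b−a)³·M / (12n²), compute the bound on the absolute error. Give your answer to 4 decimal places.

4.7500

|E| ≤ (3)³·19 / (12·3²) = 513/108 = 4.7500.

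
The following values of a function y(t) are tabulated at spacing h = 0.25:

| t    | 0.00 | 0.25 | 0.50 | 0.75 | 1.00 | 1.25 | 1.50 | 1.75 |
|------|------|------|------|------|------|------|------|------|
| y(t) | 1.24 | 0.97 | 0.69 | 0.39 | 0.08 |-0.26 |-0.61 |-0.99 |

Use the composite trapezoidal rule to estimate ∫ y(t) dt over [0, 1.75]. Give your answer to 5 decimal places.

0.34625

h = 0.25, n = 7.
(h/2)·[y₀ + 2y₁ + 2y₂ + 2y₃ + 2y₄ + 2y₅ + 2y₆ + y₇] = 0.125·(2.77) = 0.34625.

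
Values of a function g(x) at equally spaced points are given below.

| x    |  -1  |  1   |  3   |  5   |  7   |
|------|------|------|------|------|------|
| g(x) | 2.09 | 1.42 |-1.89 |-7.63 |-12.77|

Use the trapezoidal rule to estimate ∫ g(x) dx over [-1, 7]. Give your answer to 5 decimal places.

-26.88000

h = 2, n = 4.
(h/2)·[y₀ + 2y₁ + 2y₂ + 2y₃ + y₄] = 1·(-26.88) = -26.88000.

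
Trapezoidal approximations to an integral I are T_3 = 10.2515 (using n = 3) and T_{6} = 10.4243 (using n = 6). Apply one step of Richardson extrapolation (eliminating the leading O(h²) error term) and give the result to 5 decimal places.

R = (4·T_{6} − T_3) / 3 = (4·10.4243 − 10.2515)/3 = (31.4457)/3 = 10.48190.

10.48190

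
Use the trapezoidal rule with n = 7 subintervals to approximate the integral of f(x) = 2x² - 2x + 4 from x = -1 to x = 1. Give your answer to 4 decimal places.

9.3878

h = (1 − (-1))/7 = 0.285714.
Nodes x₀,…,x₇ = -1, -0.714286, -0.428571, -0.142857, 0.142857, 0.428571, 0.714286, 1.
f(x) = 2x² - 2x + 4: f₀=8, f₁=6.448980, f₂=5.224490, f₃=4.326531, f₄=3.755102, f₅=3.510204, f₆=3.591837, f₇=4.
(h/2)·[f₀ + 2f₁ + 2f₂ + 2f₃ + 2f₄ + 2f₅ + 2f₆ + f₇] = 0.142857·(65.714286) = 9.3878.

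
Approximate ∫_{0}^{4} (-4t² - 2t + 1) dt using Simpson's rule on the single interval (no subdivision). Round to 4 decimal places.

S = (b−a)/6 · [f(0) + 4f(2) + f(4)] = 0.666667·[1 + 4·(-19) + (-71)] = -97.3333.

-97.3333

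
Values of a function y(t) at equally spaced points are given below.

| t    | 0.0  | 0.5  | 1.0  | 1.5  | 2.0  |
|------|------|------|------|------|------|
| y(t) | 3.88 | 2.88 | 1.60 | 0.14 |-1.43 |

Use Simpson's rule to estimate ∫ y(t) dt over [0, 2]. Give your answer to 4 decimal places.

2.9550

h = 0.5, n = 4.
(h/3)·[y₀ + 4y₁ + 2y₂ + 4y₃ + y₄] = 0.166667·(17.73) = 2.9550.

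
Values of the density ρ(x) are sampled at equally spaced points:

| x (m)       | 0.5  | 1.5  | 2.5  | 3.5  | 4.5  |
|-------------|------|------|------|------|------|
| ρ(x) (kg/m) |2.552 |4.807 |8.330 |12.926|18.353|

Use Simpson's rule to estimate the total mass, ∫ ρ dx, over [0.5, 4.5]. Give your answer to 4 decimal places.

36.1657

h = 1, n = 4.
(h/3)·[y₀ + 4y₁ + 2y₂ + 4y₃ + y₄] = 0.333333·(108.497) = 36.1657.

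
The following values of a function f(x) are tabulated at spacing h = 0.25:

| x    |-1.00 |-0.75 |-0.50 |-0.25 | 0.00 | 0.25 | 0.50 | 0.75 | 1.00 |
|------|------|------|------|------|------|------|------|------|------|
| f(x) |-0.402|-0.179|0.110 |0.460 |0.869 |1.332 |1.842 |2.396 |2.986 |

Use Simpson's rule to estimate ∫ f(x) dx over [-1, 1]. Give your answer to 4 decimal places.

2.0218

h = 0.25, n = 8.
(h/3)·[y₀ + 4y₁ + 2y₂ + 4y₃ + 2y₄ + 4y₅ + 2y₆ + 4y₇ + y₈] = 0.083333·(24.262) = 2.0218.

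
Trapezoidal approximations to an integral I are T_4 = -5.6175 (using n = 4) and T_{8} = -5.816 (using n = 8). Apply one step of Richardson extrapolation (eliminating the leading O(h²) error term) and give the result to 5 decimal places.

-5.88217

R = (4·T_{8} − T_4) / 3 = (4·(-5.816) − (-5.6175))/3 = (-17.6465)/3 = -5.88217.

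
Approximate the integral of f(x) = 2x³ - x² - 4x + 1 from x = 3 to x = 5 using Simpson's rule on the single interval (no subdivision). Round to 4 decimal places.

S = (b−a)/6 · [f(3) + 4f(4) + f(5)] = 0.333333·[34 + 4·97 + 206] = 209.3333.

209.3333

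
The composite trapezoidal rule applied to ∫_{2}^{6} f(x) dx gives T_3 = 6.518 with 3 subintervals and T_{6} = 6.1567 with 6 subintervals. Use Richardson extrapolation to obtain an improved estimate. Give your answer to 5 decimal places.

R = (4·T_{6} − T_3) / 3 = (4·6.1567 − 6.518)/3 = (18.1088)/3 = 6.03627.

6.03627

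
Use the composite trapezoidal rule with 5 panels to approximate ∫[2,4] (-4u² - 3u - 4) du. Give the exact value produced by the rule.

h = (4 − 2)/5 = 0.4.
Nodes u₀,…,u₅ = 2, 2.4, 2.8, 3.2, 3.6, 4.
f(u) = -4u² - 3u - 4: f₀=-26, f₁=-34.24, f₂=-43.76, f₃=-54.56, f₄=-66.64, f₅=-80.
(h/2)·[f₀ + 2f₁ + 2f₂ + 2f₃ + 2f₄ + f₅] = 0.2·(-504.4) = -100.88.

-100.88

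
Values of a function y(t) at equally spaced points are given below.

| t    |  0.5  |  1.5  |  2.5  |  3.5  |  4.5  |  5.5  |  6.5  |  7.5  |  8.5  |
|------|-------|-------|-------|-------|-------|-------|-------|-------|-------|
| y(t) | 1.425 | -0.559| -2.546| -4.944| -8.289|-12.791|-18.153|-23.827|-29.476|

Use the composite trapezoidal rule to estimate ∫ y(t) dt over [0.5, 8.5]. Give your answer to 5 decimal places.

h = 1, n = 8.
(h/2)·[y₀ + 2y₁ + 2y₂ + 2y₃ + 2y₄ + 2y₅ + 2y₆ + 2y₇ + y₈] = 0.5·(-170.269) = -85.13450.

-85.13450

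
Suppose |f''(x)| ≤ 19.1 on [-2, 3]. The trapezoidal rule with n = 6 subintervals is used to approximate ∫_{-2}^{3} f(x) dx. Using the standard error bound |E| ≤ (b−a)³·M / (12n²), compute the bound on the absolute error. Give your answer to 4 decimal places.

|E| ≤ (5)³·19.1 / (12·6²) = 2387.5/432 = 5.5266.

5.5266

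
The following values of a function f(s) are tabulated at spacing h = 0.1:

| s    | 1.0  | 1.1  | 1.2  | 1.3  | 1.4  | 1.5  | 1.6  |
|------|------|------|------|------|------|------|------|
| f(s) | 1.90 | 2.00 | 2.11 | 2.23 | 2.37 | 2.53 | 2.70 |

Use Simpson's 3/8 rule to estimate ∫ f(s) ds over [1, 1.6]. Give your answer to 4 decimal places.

1.3534

h = 0.1, n = 6.
(3h/8)·[y₀ + 3y₁ + 3y₂ + 2y₃ + 3y₄ + 3y₅ + y₆] = 0.0375·(36.09) = 1.3534.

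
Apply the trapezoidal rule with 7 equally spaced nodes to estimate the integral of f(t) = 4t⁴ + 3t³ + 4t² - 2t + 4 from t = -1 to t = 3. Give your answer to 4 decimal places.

320.8724

h = (3 − (-1))/6 = 0.666667.
Nodes t₀,…,t₆ = -1, -0.333333, 0.333333, 1, 1.666667, 2.333333, 3.
f(t) = 4t⁴ + 3t³ + 4t² - 2t + 4: f₀=11, f₁=5.049383, f₂=3.938272, f₃=13, f₄=56.530864, f₅=177.790123, f₆=439.
(h/2)·[f₀ + 2f₁ + 2f₂ + 2f₃ + 2f₄ + 2f₅ + f₆] = 0.333333·(962.617284) = 320.8724.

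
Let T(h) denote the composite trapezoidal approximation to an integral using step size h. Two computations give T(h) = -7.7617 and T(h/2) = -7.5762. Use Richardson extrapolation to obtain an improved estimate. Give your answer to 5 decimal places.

-7.51437

R = (4·T(h/2) − T(h)) / 3 = (4·(-7.5762) − (-7.7617))/3 = (-22.5431)/3 = -7.51437.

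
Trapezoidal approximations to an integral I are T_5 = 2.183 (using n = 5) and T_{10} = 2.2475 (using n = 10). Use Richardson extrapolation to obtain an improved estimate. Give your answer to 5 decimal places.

R = (4·T_{10} − T_5) / 3 = (4·2.2475 − 2.183)/3 = (6.8070)/3 = 2.26900.

2.26900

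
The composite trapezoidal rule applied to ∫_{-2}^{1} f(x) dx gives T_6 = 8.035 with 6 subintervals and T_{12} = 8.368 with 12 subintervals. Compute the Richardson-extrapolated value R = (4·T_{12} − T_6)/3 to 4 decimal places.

R = (4·T_{12} − T_6) / 3 = (4·8.368 − 8.035)/3 = (25.437)/3 = 8.4790.

8.4790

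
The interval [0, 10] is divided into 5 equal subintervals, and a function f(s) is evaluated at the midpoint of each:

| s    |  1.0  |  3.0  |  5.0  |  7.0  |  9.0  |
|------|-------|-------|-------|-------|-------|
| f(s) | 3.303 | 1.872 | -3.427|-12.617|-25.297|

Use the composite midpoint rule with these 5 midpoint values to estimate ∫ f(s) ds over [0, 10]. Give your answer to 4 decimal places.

-72.3320

h = 2, n = 5.
h·[y(m₁) + y(m₂) + y(m₃) + y(m₄) + y(m₅)] = 2·(-36.166) = -72.3320.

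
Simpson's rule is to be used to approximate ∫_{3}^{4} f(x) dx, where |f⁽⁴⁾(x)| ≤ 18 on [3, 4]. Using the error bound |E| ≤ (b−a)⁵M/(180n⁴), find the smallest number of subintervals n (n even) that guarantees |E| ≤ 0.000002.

16

Need 18/(180n⁴) ≤ 0.000002.
n⁴ ≥ 18/(180·0.000002) = 50000 ⇒ n ≥ 14.9535, so the smallest even n is 16. (n must be even for Simpson's rule.)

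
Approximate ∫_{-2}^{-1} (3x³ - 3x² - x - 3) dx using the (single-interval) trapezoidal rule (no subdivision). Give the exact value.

-22.5

T = (b−a)/2 · [f(-2) + f(-1)] = 0.5·[(-37) + (-8)] = -22.5.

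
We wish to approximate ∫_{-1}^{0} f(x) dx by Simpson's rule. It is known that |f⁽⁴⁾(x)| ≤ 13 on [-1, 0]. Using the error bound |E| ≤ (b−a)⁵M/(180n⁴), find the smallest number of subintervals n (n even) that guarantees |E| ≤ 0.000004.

12

Need 13/(180n⁴) ≤ 0.000004.
n⁴ ≥ 13/(180·0.000004) = 18055.6 ⇒ n ≥ 11.5918, so the smallest even n is 12. (n must be even for Simpson's rule.)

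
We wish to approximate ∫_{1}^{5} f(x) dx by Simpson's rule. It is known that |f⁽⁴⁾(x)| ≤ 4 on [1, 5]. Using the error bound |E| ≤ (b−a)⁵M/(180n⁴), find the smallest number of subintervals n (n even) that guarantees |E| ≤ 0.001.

14

Need 4096/(180n⁴) ≤ 0.001.
n⁴ ≥ 4096/(180·0.001) = 22755.6 ⇒ n ≥ 12.2821, so the smallest even n is 14. (n must be even for Simpson's rule.)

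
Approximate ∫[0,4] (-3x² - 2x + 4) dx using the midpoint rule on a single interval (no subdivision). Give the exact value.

-48

M = (b−a)·f(2) = 4·(-12) = -48.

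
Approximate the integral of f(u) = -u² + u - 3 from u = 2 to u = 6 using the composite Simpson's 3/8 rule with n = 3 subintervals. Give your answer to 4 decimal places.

h = (6 − 2)/3 = 1.333333.
Nodes u₀,…,u₃ = 2, 3.333333, 4.666667, 6.
f(u) = -u² + u - 3: f₀=-5, f₁=-10.777778, f₂=-20.111111, f₃=-33.
(3h/8)·[f₀ + 3f₁ + 3f₂ + f₃] = 0.5·(-130.666667) = -65.3333.

-65.3333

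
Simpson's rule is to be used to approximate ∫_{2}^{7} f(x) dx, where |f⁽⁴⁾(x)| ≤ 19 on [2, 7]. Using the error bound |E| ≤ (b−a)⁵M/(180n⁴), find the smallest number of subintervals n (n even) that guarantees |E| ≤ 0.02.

12

Need 59375/(180n⁴) ≤ 0.02.
n⁴ ≥ 59375/(180·0.02) = 16493.1 ⇒ n ≥ 11.3325, so the smallest even n is 12. (n must be even for Simpson's rule.)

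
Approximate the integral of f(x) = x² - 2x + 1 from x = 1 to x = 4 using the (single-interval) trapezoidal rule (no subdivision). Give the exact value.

T = (b−a)/2 · [f(1) + f(4)] = 1.5·[0 + 9] = 13.5.

13.5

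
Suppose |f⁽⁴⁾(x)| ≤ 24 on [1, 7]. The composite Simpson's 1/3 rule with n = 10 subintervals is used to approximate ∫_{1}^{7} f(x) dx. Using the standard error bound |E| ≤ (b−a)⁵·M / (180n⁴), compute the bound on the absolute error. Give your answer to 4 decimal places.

|E| ≤ (6)⁵·24 / (180·10⁴) = 186624/1800000 = 0.1037.

0.1037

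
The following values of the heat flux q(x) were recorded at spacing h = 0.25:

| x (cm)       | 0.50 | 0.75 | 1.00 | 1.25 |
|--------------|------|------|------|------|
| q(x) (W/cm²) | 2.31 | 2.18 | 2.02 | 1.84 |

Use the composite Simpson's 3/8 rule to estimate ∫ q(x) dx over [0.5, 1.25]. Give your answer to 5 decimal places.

h = 0.25, n = 3.
(3h/8)·[y₀ + 3y₁ + 3y₂ + y₃] = 0.09375·(16.75) = 1.57031.

1.57031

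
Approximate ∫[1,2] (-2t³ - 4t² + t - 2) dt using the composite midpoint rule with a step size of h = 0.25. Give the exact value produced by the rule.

h = (2 − 1)/4 = 0.25.
Midpoints m₁,…,m₄ = 1.125, 1.375, 1.625, 1.875.
f(m₁)=-8.78515625, f(m₂)=-13.38671875, f(m₃)=-19.51953125, f(m₄)=-27.37109375.
h·[f(m₁) + f(m₂) + f(m₃) + f(m₄)] = 0.25·(-69.0625) = -17.265625.

-17.265625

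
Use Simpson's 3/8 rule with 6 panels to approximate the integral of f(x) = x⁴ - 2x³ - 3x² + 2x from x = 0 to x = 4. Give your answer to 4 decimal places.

h = (4 − 0)/6 = 0.666667.
Nodes x₀,…,x₆ = 0, 0.666667, 1.333333, 2, 2.666667, 3.333333, 4.
f(x) = x⁴ - 2x³ - 3x² + 2x: f₀=0, f₁=-0.395062, f₂=-4.246914, f₃=-8, f₄=-3.358025, f₅=22.716049, f₆=88.
(3h/8)·[f₀ + 3f₁ + 3f₂ + 2f₃ + 3f₄ + 3f₅ + f₆] = 0.25·(116.148148) = 29.0370.

29.0370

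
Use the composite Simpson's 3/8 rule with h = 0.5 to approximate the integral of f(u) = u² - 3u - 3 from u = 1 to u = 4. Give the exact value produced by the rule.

-10.5

h = (4 − 1)/6 = 0.5.
Nodes u₀,…,u₆ = 1, 1.5, 2, 2.5, 3, 3.5, 4.
f(u) = u² - 3u - 3: f₀=-5, f₁=-5.25, f₂=-5, f₃=-4.25, f₄=-3, f₅=-1.25, f₆=1.
(3h/8)·[f₀ + 3f₁ + 3f₂ + 2f₃ + 3f₄ + 3f₅ + f₆] = 0.1875·(-56) = -10.5.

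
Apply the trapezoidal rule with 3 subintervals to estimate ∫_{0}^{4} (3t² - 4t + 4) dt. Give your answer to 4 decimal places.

51.5556

h = (4 − 0)/3 = 1.333333.
Nodes t₀,…,t₃ = 0, 1.333333, 2.666667, 4.
f(t) = 3t² - 4t + 4: f₀=4, f₁=4, f₂=14.666667, f₃=36.
(h/2)·[f₀ + 2f₁ + 2f₂ + f₃] = 0.666667·(77.333333) = 51.5556.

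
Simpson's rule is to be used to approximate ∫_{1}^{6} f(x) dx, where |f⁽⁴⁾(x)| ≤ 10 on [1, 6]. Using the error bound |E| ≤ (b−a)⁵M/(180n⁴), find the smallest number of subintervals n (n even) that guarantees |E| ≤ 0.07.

Need 31250/(180n⁴) ≤ 0.07.
n⁴ ≥ 31250/(180·0.07) = 2480.16 ⇒ n ≥ 7.0570, so the smallest even n is 8. (n must be even for Simpson's rule.)

8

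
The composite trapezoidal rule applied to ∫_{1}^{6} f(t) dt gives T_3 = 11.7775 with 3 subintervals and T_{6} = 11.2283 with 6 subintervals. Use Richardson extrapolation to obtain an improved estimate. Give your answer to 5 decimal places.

11.04523

R = (4·T_{6} − T_3) / 3 = (4·11.2283 − 11.7775)/3 = (33.1357)/3 = 11.04523.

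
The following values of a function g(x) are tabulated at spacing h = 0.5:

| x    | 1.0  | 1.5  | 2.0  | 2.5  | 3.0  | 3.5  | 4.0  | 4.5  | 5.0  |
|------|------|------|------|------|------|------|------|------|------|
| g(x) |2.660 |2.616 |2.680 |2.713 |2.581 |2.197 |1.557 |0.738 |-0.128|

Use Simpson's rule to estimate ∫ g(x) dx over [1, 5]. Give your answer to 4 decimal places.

h = 0.5, n = 8.
(h/3)·[y₀ + 4y₁ + 2y₂ + 4y₃ + 2y₄ + 4y₅ + 2y₆ + 4y₇ + y₈] = 0.166667·(49.224) = 8.2040.

8.2040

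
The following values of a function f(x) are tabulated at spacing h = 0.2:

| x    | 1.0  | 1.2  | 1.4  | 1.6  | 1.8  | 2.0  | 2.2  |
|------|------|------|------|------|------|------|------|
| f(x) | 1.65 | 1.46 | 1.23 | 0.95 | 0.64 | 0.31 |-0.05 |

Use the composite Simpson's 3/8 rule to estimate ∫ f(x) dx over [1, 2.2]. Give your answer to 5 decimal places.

h = 0.2, n = 6.
(3h/8)·[y₀ + 3y₁ + 3y₂ + 2y₃ + 3y₄ + 3y₅ + y₆] = 0.075·(14.42) = 1.08150.

1.08150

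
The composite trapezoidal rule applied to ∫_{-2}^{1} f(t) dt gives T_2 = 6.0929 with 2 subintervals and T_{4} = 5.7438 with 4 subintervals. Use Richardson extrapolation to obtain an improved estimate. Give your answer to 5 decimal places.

5.62743

R = (4·T_{4} − T_2) / 3 = (4·5.7438 − 6.0929)/3 = (16.8823)/3 = 5.62743.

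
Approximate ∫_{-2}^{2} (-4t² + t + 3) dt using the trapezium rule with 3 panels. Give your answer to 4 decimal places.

-14.0741

h = (2 − (-2))/3 = 1.333333.
Nodes t₀,…,t₃ = -2, -0.666667, 0.666667, 2.
f(t) = -4t² + t + 3: f₀=-15, f₁=0.555556, f₂=1.888889, f₃=-11.
(h/2)·[f₀ + 2f₁ + 2f₂ + f₃] = 0.666667·(-21.111111) = -14.0741.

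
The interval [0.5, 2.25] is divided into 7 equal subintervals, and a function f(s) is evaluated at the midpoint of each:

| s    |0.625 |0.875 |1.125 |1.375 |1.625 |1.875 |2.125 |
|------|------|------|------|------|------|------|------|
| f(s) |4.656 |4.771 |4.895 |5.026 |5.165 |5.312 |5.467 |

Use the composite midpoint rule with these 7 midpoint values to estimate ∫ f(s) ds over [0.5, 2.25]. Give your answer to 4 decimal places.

h = 0.25, n = 7.
h·[y(m₁) + y(m₂) + y(m₃) + y(m₄) + y(m₅) + y(m₆) + y(m₇)] = 0.25·(35.292) = 8.8230.

8.8230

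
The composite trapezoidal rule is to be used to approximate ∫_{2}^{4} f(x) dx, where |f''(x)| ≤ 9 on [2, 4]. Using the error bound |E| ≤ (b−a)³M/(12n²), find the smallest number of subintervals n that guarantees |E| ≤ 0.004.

Need 72/(12n²) ≤ 0.004.
n² ≥ 72/(12·0.004) = 1500 ⇒ n ≥ 38.7298, so the smallest n is 39.

39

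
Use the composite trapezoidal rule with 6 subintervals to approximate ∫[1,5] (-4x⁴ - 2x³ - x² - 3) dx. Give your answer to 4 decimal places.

h = (5 − 1)/6 = 0.666667.
Nodes x₀,…,x₆ = 1, 1.666667, 2.333333, 3, 3.666667, 4.333333, 5.
f(x) = -4x⁴ - 2x³ - x² - 3: f₀=-10, f₁=-45.901235, f₂=-152.419753, f₃=-390, f₄=-838.049383, f₅=-1594.938272, f₆=-2778.
(h/2)·[f₀ + 2f₁ + 2f₂ + 2f₃ + 2f₄ + 2f₅ + f₆] = 0.333333·(-8830.617284) = -2943.5391.

-2943.5391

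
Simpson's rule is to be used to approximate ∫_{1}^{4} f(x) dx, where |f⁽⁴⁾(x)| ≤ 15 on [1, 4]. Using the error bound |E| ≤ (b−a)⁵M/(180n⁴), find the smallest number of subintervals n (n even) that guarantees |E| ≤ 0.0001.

22

Need 3645/(180n⁴) ≤ 0.0001.
n⁴ ≥ 3645/(180·0.0001) = 202500 ⇒ n ≥ 21.2132, so the smallest even n is 22. (n must be even for Simpson's rule.)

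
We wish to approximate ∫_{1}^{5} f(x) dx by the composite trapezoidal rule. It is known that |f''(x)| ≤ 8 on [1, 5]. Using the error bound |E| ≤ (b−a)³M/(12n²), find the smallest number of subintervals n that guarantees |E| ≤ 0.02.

47

Need 512/(12n²) ≤ 0.02.
n² ≥ 512/(12·0.02) = 2133.33 ⇒ n ≥ 46.1880, so the smallest n is 47.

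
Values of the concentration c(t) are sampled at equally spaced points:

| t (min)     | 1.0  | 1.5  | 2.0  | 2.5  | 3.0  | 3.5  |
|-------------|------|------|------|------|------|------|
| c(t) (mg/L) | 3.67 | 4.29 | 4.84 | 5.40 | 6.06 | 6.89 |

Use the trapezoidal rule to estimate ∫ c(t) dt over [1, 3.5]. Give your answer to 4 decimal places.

12.9350

h = 0.5, n = 5.
(h/2)·[y₀ + 2y₁ + 2y₂ + 2y₃ + 2y₄ + y₅] = 0.25·(51.74) = 12.9350.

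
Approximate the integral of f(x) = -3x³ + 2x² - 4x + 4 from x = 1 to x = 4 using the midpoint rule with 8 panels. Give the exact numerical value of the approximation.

-166.529296875

h = (4 − 1)/8 = 0.375.
Midpoints m₁,…,m₈ = 1.1875, 1.5625, 1.9375, 2.3125, 2.6875, 3.0625, 3.4375, 3.8125.
f(m₁)=-2.953369140625, f(m₂)=-8.811279296875, f(m₃)=-18.061767578125, f(m₄)=-31.654052734375, f(m₅)=-50.537353515625, f(m₆)=-75.660888671875, f(m₇)=-107.973876953125, f(m₈)=-148.425537109375.
h·[f(m₁) + f(m₂) + f(m₃) + f(m₄) + f(m₅) + f(m₆) + f(m₇) + f(m₈)] = 0.375·(-444.078125) = -166.529296875.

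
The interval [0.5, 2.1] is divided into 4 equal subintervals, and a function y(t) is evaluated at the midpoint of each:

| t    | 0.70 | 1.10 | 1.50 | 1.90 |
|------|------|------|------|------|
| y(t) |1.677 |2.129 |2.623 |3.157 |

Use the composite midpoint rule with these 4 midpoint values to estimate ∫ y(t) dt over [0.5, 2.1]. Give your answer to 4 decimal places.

3.8344

h = 0.4, n = 4.
h·[y(m₁) + y(m₂) + y(m₃) + y(m₄)] = 0.4·(9.586) = 3.8344.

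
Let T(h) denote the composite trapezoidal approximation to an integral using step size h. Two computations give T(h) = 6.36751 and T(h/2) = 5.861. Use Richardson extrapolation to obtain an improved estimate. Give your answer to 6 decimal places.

R = (4·T(h/2) − T(h)) / 3 = (4·5.861 − 6.36751)/3 = (17.07649)/3 = 5.692163.

5.692163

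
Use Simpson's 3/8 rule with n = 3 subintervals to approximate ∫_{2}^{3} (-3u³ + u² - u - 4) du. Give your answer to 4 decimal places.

-48.9167

h = (3 − 2)/3 = 0.333333.
Nodes u₀,…,u₃ = 2, 2.333333, 2.666667, 3.
f(u) = -3u³ + u² - u - 4: f₀=-26, f₁=-39, f₂=-56.444444, f₃=-79.
(3h/8)·[f₀ + 3f₁ + 3f₂ + f₃] = 0.125·(-391.333333) = -48.9167.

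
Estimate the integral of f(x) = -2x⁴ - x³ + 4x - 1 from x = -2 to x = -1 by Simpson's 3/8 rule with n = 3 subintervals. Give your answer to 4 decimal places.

-15.6574

h = (-1 − (-2))/3 = 0.333333.
Nodes x₀,…,x₃ = -2, -1.666667, -1.333333, -1.
f(x) = -2x⁴ - x³ + 4x - 1: f₀=-33, f₁=-18.469136, f₂=-10.283951, f₃=-6.
(3h/8)·[f₀ + 3f₁ + 3f₂ + f₃] = 0.125·(-125.259259) = -15.6574.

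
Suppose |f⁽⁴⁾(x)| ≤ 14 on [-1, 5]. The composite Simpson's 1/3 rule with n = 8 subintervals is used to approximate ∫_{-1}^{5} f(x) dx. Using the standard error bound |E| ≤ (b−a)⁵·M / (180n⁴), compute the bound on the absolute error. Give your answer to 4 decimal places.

0.1477

|E| ≤ (6)⁵·14 / (180·8⁴) = 108864/737280 = 0.1477.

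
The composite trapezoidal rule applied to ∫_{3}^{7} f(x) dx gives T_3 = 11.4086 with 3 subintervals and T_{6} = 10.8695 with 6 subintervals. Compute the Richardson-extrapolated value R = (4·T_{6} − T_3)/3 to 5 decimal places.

R = (4·T_{6} − T_3) / 3 = (4·10.8695 − 11.4086)/3 = (32.0694)/3 = 10.68980.

10.68980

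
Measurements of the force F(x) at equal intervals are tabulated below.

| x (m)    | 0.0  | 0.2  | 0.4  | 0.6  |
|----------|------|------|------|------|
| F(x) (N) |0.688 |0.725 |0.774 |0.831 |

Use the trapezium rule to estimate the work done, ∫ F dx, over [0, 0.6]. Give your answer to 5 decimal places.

h = 0.2, n = 3.
(h/2)·[y₀ + 2y₁ + 2y₂ + y₃] = 0.1·(4.517) = 0.45170.

0.45170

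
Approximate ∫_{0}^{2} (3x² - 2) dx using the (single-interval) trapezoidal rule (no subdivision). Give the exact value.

8

T = (b−a)/2 · [f(0) + f(2)] = 1·[(-2) + 10] = 8.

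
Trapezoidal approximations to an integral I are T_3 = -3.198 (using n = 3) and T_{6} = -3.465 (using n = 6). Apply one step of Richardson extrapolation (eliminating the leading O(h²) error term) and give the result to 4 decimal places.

R = (4·T_{6} − T_3) / 3 = (4·(-3.465) − (-3.198))/3 = (-10.662)/3 = -3.5540.

-3.5540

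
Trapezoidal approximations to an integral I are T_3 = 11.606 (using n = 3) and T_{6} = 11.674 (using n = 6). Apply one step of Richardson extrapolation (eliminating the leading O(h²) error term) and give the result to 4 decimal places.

R = (4·T_{6} − T_3) / 3 = (4·11.674 − 11.606)/3 = (35.090)/3 = 11.6967.

11.6967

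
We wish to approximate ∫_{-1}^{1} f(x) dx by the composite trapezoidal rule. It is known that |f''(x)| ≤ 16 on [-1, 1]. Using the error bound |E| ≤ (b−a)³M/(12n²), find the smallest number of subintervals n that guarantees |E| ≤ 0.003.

60

Need 128/(12n²) ≤ 0.003.
n² ≥ 128/(12·0.003) = 3555.56 ⇒ n ≥ 59.6285, so the smallest n is 60.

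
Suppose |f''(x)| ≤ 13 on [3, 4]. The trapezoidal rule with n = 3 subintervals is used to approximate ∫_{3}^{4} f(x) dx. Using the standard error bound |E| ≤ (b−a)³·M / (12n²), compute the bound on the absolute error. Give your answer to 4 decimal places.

|E| ≤ (1)³·13 / (12·3²) = 13/108 = 0.1204.

0.1204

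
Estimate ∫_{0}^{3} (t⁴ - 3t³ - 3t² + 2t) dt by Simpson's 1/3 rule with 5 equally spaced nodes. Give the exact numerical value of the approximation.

h = (3 − 0)/4 = 0.75.
Nodes t₀,…,t₄ = 0, 0.75, 1.5, 2.25, 3.
f(t) = t⁴ - 3t³ - 3t² + 2t: f₀=0, f₁=-1.13671875, f₂=-8.8125, f₃=-19.23046875, f₄=-21.
(h/3)·[f₀ + 4f₁ + 2f₂ + 4f₃ + f₄] = 0.25·(-120.09375) = -30.0234375.

-30.0234375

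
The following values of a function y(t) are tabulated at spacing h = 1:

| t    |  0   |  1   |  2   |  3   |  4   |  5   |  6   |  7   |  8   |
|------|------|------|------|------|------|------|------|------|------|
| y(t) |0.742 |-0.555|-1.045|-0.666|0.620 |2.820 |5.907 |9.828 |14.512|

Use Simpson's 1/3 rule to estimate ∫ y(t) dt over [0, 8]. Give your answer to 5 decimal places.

h = 1, n = 8.
(h/3)·[y₀ + 4y₁ + 2y₂ + 4y₃ + 2y₄ + 4y₅ + 2y₆ + 4y₇ + y₈] = 0.333333·(71.926) = 23.97533.

23.97533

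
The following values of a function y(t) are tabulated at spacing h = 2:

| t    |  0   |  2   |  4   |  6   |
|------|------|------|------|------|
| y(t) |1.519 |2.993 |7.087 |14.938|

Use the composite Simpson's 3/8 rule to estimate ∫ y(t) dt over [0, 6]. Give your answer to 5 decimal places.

h = 2, n = 3.
(3h/8)·[y₀ + 3y₁ + 3y₂ + y₃] = 0.75·(46.697) = 35.02275.

35.02275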